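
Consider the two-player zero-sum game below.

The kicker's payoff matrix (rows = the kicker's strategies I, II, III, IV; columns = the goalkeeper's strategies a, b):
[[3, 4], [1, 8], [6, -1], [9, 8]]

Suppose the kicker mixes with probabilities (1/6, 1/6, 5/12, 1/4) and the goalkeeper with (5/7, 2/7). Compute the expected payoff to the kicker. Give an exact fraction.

137/28

Against (5/7, 2/7), each row's expected payoff is I: 23/7; II: 3; III: 4; IV: 61/7.
Taking the (1/6, 1/6, 5/12, 1/4)-weighted average: (1/6)·(23/7) + (1/6)·(3) + (5/12)·(4) + (1/4)·(61/7) = 137/28.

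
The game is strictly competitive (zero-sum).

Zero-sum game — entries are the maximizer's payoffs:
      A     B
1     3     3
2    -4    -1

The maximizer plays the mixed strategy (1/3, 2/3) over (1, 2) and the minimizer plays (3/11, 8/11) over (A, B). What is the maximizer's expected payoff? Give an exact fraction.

-7/33

Against (3/11, 8/11), each row's expected payoff is 1: 3; 2: -20/11.
Taking the (1/3, 2/3)-weighted average: (1/3)·(3) + (2/3)·(-20/11) = -7/33.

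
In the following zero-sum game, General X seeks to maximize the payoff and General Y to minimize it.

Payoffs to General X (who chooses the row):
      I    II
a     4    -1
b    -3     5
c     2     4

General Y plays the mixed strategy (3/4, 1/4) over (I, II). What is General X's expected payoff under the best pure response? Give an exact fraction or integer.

a: (4)·(3/4) + (-1)·(1/4) = 11/4.
b: (-3)·(3/4) + (5)·(1/4) = -1.
c: (2)·(3/4) + (4)·(1/4) = 5/2.
The best pure response is a with expected payoff 11/4.

11/4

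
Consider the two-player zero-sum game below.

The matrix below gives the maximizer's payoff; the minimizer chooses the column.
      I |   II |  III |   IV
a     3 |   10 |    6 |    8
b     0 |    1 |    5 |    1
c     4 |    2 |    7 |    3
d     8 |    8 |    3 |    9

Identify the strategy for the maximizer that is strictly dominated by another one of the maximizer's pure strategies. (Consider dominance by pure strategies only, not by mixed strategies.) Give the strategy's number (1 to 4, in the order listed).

Compare b with a: 3 > 0, 10 > 1, 6 > 5, 8 > 1.
So a strictly dominates b for the maximizer; b is strictly dominated.

2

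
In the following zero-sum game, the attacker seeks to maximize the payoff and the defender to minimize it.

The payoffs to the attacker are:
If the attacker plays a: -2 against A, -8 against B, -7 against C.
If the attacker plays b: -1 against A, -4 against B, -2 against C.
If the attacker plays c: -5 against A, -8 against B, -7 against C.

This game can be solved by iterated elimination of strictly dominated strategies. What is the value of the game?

Column A is strictly dominated by B for the defender (-8<-2, -4<-1, -8<-5); eliminate A.
Row c is strictly dominated by row b (-4>-8, -2>-7); eliminate c.
Column C is strictly dominated by B for the defender (-8<-7, -4<-2); eliminate C.
Row a is strictly dominated by row b (-4>-8); eliminate a.
Only (b, B) remains, with payoff -4.

-4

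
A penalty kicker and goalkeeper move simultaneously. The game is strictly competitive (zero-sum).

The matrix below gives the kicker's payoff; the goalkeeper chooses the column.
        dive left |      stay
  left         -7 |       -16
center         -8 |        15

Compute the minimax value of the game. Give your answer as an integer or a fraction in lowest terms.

Row minima are -16 and -8, so the kicker's maximin is -8; column maxima are -7 and 15, so the goalkeeper's minimax is -7. These differ, so the equilibrium is in mixed strategies.
Let the kicker play left with probability p. The goalkeeper is indifferent when −7p − 8(1−p) = −16p + 15(1−p), giving p = 23/32.
Let the goalkeeper play dive left with probability q. The kicker is indifferent when −7q − 16(1−q) = −8q + 15(1−q), giving q = 31/32.
The value is -7·(31/32) + (-16)·(1/32) = -233/32.

-233/32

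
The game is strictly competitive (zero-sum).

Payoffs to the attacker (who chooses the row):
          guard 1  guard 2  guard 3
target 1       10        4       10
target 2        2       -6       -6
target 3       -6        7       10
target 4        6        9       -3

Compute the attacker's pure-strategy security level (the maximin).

The worst-case payoff for each row is target 1: 4, target 2: -6, target 3: -6, target 4: -3.
The best of these is 4.

4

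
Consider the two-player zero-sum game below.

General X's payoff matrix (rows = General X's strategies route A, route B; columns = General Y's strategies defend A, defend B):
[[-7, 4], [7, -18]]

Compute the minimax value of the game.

-49/18

Row minima are -7 and -18, so General X's maximin is -7; column maxima are 7 and 4, so General Y's minimax is 4. These differ, so the equilibrium is in mixed strategies.
Let General X play route A with probability p. General Y is indifferent when −7p + 7(1−p) = 4p − 18(1−p), giving p = 25/36.
Let General Y play defend A with probability q. General X is indifferent when −7q + 4(1−q) = 7q − 18(1−q), giving q = 11/18.
The value is -7·(11/18) + (4)·(7/18) = -49/18.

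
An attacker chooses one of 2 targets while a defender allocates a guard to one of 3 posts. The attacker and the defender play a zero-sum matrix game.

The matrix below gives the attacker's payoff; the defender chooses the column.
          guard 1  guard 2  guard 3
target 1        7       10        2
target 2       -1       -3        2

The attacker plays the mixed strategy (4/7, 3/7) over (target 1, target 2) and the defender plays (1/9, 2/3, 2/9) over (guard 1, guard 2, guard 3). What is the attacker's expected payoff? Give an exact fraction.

239/63

Against (1/9, 2/3, 2/9), each row's expected payoff is target 1: 71/9; target 2: -5/3.
Taking the (4/7, 3/7)-weighted average: (4/7)·(71/9) + (3/7)·(-5/3) = 239/63.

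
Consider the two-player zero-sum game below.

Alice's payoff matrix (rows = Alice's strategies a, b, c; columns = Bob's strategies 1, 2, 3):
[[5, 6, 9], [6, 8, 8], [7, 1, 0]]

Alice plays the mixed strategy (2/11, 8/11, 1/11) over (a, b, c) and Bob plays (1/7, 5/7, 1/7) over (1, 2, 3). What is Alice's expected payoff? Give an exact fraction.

Against (1/7, 5/7, 1/7), each row's expected payoff is a: 44/7; b: 54/7; c: 12/7.
Taking the (2/11, 8/11, 1/11)-weighted average: (2/11)·(44/7) + (8/11)·(54/7) + (1/11)·(12/7) = 76/11.

76/11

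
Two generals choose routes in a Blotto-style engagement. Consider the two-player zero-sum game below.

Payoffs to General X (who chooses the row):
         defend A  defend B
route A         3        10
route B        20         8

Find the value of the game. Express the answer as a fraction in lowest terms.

Row minima are 3 and 8, so General X's maximin is 8; column maxima are 20 and 10, so General Y's minimax is 10. These differ, so the equilibrium is in mixed strategies.
Let General X play route A with probability p. General Y is indifferent when 3p + 20(1−p) = 10p + 8(1−p), giving p = 12/19.
Let General Y play defend A with probability q. General X is indifferent when 3q + 10(1−q) = 20q + 8(1−q), giving q = 2/19.
The value is 3·(2/19) + (10)·(17/19) = 176/19.

176/19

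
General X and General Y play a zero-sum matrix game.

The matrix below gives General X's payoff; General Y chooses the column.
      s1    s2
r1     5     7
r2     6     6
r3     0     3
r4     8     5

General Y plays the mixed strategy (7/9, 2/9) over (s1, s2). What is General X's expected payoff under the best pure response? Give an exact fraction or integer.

r1: (5)·(7/9) + (7)·(2/9) = 49/9.
r2: (6)·(7/9) + (6)·(2/9) = 6.
r3: (0)·(7/9) + (3)·(2/9) = 2/3.
r4: (8)·(7/9) + (5)·(2/9) = 22/3.
The best pure response is r4 with expected payoff 22/3.

22/3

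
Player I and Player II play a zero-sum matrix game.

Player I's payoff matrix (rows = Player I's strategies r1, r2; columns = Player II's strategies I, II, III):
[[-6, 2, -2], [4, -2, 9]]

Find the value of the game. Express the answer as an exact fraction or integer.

Column III is strictly dominated by I for Player II (it gives Player I more in every row).
The remaining 2×2 game on (r1, r2) × (I, II) has no saddle point. Let Player I play r1 with probability p; indifference gives −6p + 4(1−p) = 2p − 2(1−p), so p = 3/7.
Similarly Player II's optimal q on I is 2/7, and the value is -6·(2/7) + (2)·(5/7) = -2/7.

-2/7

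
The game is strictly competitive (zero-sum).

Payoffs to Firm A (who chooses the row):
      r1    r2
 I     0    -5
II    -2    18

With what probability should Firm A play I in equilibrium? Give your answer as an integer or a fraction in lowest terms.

Row minima are -5 and -2, so Firm A's maximin is -2; column maxima are 0 and 18, so Firm B's minimax is 0. These differ, so the equilibrium is in mixed strategies.
Let Firm A play I with probability p. Firm B is indifferent when −2(1−p) = −5p + 18(1−p), giving p = 4/5.

4/5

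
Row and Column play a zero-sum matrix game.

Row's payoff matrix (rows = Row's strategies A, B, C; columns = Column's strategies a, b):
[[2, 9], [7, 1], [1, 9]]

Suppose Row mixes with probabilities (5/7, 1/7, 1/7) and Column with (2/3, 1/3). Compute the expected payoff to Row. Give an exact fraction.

Against (2/3, 1/3), each row's expected payoff is A: 13/3; B: 5; C: 11/3.
Taking the (5/7, 1/7, 1/7)-weighted average: (5/7)·(13/3) + (1/7)·(5) + (1/7)·(11/3) = 13/3.

13/3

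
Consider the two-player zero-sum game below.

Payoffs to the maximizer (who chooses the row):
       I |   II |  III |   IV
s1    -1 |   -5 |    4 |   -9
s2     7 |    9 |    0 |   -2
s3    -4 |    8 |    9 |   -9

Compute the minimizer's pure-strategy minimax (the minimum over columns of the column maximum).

-2

The worst case (largest entry) in each column is I: 7, II: 9, III: 9, IV: -2.
The best (smallest) of these is -2.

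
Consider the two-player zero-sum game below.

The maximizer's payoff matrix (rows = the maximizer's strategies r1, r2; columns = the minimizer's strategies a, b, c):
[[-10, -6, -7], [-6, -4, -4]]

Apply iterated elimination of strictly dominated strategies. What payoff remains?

-6

Row r1 is strictly dominated by row r2 (-6>-10, -4>-6, -4>-7); eliminate r1.
Column c is strictly dominated by a for the minimizer (-6<-4); eliminate c.
Column b is strictly dominated by a for the minimizer (-6<-4); eliminate b.
Only (r2, a) remains, with payoff -6.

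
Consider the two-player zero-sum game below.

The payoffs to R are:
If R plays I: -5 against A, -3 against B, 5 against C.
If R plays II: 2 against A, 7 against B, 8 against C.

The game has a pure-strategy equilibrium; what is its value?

Row minima: -5, 2 → R's maximin is 2.
Column maxima: 2, 7, 8 → C's minimax is 2.
They coincide at (II, A), so the value is 2.

2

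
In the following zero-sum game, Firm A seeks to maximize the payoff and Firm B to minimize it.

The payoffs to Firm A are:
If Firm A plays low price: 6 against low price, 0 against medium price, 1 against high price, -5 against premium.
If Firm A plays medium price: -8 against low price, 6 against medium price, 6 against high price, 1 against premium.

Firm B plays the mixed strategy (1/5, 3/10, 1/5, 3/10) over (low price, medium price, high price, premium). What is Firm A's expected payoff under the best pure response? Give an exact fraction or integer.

low price: (6)·(1/5) + (0)·(3/10) + (1)·(1/5) + (-5)·(3/10) = -1/10.
medium price: (-8)·(1/5) + (6)·(3/10) + (6)·(1/5) + (1)·(3/10) = 17/10.
The best pure response is medium price with expected payoff 17/10.

17/10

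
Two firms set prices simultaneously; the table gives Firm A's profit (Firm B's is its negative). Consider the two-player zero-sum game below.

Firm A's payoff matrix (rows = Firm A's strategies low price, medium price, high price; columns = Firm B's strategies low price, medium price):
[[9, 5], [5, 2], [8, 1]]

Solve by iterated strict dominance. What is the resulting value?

5

Column low price is strictly dominated by medium price for Firm B (5<9, 2<5, 1<8); eliminate low price.
Row medium price is strictly dominated by row low price (5>2); eliminate medium price.
Row high price is strictly dominated by row low price (5>1); eliminate high price.
Only (low price, medium price) remains, with payoff 5.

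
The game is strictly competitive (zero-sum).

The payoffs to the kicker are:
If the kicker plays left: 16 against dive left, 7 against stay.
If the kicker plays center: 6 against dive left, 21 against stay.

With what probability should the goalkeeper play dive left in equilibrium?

Row minima are 7 and 6, so the kicker's maximin is 7; column maxima are 16 and 21, so the goalkeeper's minimax is 16. These differ, so the equilibrium is in mixed strategies.
Let the goalkeeper play dive left with probability q. The kicker is indifferent when 16q + 7(1−q) = 6q + 21(1−q), giving q = 7/12.

7/12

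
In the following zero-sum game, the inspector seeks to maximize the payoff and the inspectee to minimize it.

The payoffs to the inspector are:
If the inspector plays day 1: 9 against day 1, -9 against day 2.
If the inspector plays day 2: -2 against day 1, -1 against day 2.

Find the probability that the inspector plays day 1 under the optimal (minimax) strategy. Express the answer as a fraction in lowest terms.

1/19

Row minima are -9 and -2, so the inspector's maximin is -2; column maxima are 9 and -1, so the inspectee's minimax is -1. These differ, so the equilibrium is in mixed strategies.
Let the inspector play day 1 with probability p. The inspectee is indifferent when 9p − 2(1−p) = −9p − (1−p), giving p = 1/19.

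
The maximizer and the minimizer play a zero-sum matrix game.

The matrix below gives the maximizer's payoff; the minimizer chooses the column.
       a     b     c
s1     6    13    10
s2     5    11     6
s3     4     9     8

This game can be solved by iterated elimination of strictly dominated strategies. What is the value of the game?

6

Row s3 is strictly dominated by row s1 (6>4, 13>9, 10>8); eliminate s3.
Row s2 is strictly dominated by row s1 (6>5, 13>11, 10>6); eliminate s2.
Column b is strictly dominated by a for the minimizer (6<13); eliminate b.
Column c is strictly dominated by a for the minimizer (6<10); eliminate c.
Only (s1, a) remains, with payoff 6.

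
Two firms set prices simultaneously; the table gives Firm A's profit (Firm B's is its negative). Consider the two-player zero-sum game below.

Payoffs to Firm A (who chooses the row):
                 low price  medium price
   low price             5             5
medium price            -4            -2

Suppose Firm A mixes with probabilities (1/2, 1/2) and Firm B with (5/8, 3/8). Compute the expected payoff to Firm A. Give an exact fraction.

7/8

Against (5/8, 3/8), each row's expected payoff is low price: 5; medium price: -13/4.
Taking the (1/2, 1/2)-weighted average: (1/2)·(5) + (1/2)·(-13/4) = 7/8.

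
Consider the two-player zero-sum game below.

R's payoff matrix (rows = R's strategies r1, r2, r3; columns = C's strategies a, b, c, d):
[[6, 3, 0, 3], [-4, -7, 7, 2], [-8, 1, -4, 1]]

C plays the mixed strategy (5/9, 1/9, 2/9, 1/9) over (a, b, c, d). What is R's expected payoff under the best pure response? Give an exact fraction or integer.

4

r1: (6)·(5/9) + (3)·(1/9) + (0)·(2/9) + (3)·(1/9) = 4.
r2: (-4)·(5/9) + (-7)·(1/9) + (7)·(2/9) + (2)·(1/9) = -11/9.
r3: (-8)·(5/9) + (1)·(1/9) + (-4)·(2/9) + (1)·(1/9) = -46/9.
The best pure response is r1 with expected payoff 4.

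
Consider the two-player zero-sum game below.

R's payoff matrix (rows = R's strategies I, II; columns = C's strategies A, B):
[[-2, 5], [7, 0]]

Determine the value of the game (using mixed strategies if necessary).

Row minima are -2 and 0, so R's maximin is 0; column maxima are 7 and 5, so C's minimax is 5. These differ, so the equilibrium is in mixed strategies.
Let R play I with probability p. C is indifferent when −2p + 7(1−p) = 5p, giving p = 1/2.
Let C play A with probability q. R is indifferent when −2q + 5(1−q) = 7q, giving q = 5/14.
The value is -2·(5/14) + (5)·(9/14) = 5/2.

5/2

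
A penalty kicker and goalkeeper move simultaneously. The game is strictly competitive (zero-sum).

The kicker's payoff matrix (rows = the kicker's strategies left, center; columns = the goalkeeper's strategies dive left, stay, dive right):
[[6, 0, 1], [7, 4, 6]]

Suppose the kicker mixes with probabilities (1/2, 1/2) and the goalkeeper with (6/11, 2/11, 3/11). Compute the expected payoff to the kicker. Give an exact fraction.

107/22

Against (6/11, 2/11, 3/11), each row's expected payoff is left: 39/11; center: 68/11.
Taking the (1/2, 1/2)-weighted average: (1/2)·(39/11) + (1/2)·(68/11) = 107/22.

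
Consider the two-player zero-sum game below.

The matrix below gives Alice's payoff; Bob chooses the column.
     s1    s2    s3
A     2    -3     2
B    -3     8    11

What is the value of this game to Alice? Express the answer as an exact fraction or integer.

7/16

Column s3 is strictly dominated by s2 for Bob (it gives Alice more in every row).
The remaining 2×2 game on (A, B) × (s1, s2) has no saddle point. Let Alice play A with probability p; indifference gives 2p − 3(1−p) = −3p + 8(1−p), so p = 11/16.
Similarly Bob's optimal q on s1 is 11/16, and the value is 2·(11/16) + (-3)·(5/16) = 7/16.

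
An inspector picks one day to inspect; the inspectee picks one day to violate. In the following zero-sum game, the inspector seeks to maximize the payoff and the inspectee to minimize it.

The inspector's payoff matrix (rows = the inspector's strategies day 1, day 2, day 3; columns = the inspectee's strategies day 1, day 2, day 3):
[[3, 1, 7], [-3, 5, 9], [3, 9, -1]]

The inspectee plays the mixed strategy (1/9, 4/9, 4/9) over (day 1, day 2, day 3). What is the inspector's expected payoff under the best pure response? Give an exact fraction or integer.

day 1: (3)·(1/9) + (1)·(4/9) + (7)·(4/9) = 35/9.
day 2: (-3)·(1/9) + (5)·(4/9) + (9)·(4/9) = 53/9.
day 3: (3)·(1/9) + (9)·(4/9) + (-1)·(4/9) = 35/9.
The best pure response is day 2 with expected payoff 53/9.

53/9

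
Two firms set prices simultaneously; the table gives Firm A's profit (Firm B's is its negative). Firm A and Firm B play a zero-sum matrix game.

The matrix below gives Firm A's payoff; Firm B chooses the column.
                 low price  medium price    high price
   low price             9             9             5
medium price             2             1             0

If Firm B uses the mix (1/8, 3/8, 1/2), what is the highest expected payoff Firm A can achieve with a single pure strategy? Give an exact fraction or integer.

7

low price: (9)·(1/8) + (9)·(3/8) + (5)·(1/2) = 7.
medium price: (2)·(1/8) + (1)·(3/8) + (0)·(1/2) = 5/8.
The best pure response is low price with expected payoff 7.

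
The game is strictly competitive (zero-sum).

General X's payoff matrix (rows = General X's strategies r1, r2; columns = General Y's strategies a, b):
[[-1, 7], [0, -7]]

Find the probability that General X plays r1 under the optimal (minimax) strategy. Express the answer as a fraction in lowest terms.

7/15

Row minima are -1 and -7, so General X's maximin is -1; column maxima are 0 and 7, so General Y's minimax is 0. These differ, so the equilibrium is in mixed strategies.
Let General X play r1 with probability p. General Y is indifferent when −p = 7p − 7(1−p), giving p = 7/15.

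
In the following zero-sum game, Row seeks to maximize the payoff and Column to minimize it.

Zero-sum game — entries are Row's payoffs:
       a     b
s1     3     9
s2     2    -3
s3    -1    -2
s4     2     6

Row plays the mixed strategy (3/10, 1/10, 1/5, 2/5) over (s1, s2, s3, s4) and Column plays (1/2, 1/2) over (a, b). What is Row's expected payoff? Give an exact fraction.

61/20

Against (1/2, 1/2), each row's expected payoff is s1: 6; s2: -1/2; s3: -3/2; s4: 4.
Taking the (3/10, 1/10, 1/5, 2/5)-weighted average: (3/10)·(6) + (1/10)·(-1/2) + (1/5)·(-3/2) + (2/5)·(4) = 61/20.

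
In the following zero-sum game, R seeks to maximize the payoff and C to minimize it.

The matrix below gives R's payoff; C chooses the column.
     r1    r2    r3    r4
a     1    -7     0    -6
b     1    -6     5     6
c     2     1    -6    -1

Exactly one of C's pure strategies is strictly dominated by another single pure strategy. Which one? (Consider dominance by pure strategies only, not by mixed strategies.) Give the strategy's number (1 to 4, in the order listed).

C prefers columns that give R less. Compare r1 with r2: -7 < 1, -6 < 1, 1 < 2.
So r2 strictly dominates r1 for C; r1 is strictly dominated.

1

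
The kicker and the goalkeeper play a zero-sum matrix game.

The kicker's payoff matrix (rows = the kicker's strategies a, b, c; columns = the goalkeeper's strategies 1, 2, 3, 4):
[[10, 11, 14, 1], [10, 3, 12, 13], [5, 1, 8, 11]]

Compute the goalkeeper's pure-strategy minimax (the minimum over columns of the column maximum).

10

The worst case (largest entry) in each column is 1: 10, 2: 11, 3: 14, 4: 13.
The best (smallest) of these is 10.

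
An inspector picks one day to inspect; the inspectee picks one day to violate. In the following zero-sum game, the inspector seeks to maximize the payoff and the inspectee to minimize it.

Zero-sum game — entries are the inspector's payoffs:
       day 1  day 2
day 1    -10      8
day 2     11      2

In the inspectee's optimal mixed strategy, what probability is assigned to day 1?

Row minima are -10 and 2, so the inspector's maximin is 2; column maxima are 11 and 8, so the inspectee's minimax is 8. These differ, so the equilibrium is in mixed strategies.
Let the inspectee play day 1 with probability q. The inspector is indifferent when −10q + 8(1−q) = 11q + 2(1−q), giving q = 2/9.

2/9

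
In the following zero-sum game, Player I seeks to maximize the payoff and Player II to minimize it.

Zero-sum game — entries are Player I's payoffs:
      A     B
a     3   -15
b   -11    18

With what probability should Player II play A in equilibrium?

33/47

Row minima are -15 and -11, so Player I's maximin is -11; column maxima are 3 and 18, so Player II's minimax is 3. These differ, so the equilibrium is in mixed strategies.
Let Player II play A with probability q. Player I is indifferent when 3q − 15(1−q) = −11q + 18(1−q), giving q = 33/47.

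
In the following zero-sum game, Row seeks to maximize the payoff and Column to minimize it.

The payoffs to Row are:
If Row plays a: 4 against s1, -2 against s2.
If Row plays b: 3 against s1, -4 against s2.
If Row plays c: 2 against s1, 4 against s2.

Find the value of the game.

5/2

Row b is strictly dominated by row a, so Row never plays it.
The remaining 2×2 game on (a, c) × (s1, s2) has no saddle point. Let Row play a with probability p; indifference gives 4p + 2(1−p) = −2p + 4(1−p), so p = 1/4.
Similarly Column's optimal q on s1 is 3/4, and the value is 4·(3/4) + (-2)·(1/4) = 5/2.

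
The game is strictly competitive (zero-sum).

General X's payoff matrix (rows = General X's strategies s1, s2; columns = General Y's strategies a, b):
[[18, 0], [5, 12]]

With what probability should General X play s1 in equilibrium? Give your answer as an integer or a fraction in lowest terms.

Row minima are 0 and 5, so General X's maximin is 5; column maxima are 18 and 12, so General Y's minimax is 12. These differ, so the equilibrium is in mixed strategies.
Let General X play s1 with probability p. General Y is indifferent when 18p + 5(1−p) = 12(1−p), giving p = 7/25.

7/25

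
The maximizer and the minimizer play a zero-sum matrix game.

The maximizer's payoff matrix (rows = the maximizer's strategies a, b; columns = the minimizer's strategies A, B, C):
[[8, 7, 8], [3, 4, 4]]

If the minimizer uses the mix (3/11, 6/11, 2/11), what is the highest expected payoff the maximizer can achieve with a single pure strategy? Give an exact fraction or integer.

82/11

a: (8)·(3/11) + (7)·(6/11) + (8)·(2/11) = 82/11.
b: (3)·(3/11) + (4)·(6/11) + (4)·(2/11) = 41/11.
The best pure response is a with expected payoff 82/11.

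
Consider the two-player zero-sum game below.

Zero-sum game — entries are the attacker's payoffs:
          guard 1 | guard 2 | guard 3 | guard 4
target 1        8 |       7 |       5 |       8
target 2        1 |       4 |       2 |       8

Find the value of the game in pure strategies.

Row minima: 5, 1 → the attacker's maximin is 5.
Column maxima: 8, 7, 5, 8 → the defender's minimax is 5.
They coincide at (target 1, guard 3), so the value is 5.

5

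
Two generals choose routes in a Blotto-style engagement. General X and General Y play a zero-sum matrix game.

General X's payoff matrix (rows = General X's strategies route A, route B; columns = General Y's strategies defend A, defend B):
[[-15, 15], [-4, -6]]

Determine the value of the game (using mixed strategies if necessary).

-75/16

Row minima are -15 and -6, so General X's maximin is -6; column maxima are -4 and 15, so General Y's minimax is -4. These differ, so the equilibrium is in mixed strategies.
Let General X play route A with probability p. General Y is indifferent when −15p − 4(1−p) = 15p − 6(1−p), giving p = 1/16.
Let General Y play defend A with probability q. General X is indifferent when −15q + 15(1−q) = −4q − 6(1−q), giving q = 21/32.
The value is -15·(21/32) + (15)·(11/32) = -75/16.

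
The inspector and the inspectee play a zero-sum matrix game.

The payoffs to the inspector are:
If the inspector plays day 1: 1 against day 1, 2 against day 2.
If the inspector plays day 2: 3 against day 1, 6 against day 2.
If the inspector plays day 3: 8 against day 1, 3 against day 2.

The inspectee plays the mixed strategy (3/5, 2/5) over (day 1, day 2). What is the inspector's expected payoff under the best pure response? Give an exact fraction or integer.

day 1: (1)·(3/5) + (2)·(2/5) = 7/5.
day 2: (3)·(3/5) + (6)·(2/5) = 21/5.
day 3: (8)·(3/5) + (3)·(2/5) = 6.
The best pure response is day 3 with expected payoff 6.

6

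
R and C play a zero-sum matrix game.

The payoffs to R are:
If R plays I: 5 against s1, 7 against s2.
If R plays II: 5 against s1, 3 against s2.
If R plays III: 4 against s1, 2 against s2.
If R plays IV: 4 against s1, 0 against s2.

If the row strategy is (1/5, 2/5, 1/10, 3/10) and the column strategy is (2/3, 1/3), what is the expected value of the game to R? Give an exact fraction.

Against (2/3, 1/3), each row's expected payoff is I: 17/3; II: 13/3; III: 10/3; IV: 8/3.
Taking the (1/5, 2/5, 1/10, 3/10)-weighted average: (1/5)·(17/3) + (2/5)·(13/3) + (1/10)·(10/3) + (3/10)·(8/3) = 4.

4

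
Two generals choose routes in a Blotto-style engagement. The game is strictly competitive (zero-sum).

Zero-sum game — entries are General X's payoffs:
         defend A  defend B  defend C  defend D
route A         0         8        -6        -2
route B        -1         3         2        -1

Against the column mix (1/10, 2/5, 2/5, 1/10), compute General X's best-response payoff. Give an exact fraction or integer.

route A: (0)·(1/10) + (8)·(2/5) + (-6)·(2/5) + (-2)·(1/10) = 3/5.
route B: (-1)·(1/10) + (3)·(2/5) + (2)·(2/5) + (-1)·(1/10) = 9/5.
The best pure response is route B with expected payoff 9/5.

9/5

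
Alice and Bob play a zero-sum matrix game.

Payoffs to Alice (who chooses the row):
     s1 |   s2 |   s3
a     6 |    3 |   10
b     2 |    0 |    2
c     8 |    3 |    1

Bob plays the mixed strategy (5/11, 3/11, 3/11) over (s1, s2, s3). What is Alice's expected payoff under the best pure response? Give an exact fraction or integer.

69/11

a: (6)·(5/11) + (3)·(3/11) + (10)·(3/11) = 69/11.
b: (2)·(5/11) + (0)·(3/11) + (2)·(3/11) = 16/11.
c: (8)·(5/11) + (3)·(3/11) + (1)·(3/11) = 52/11.
The best pure response is a with expected payoff 69/11.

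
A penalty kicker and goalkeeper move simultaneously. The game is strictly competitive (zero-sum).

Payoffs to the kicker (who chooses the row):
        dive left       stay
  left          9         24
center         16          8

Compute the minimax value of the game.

312/23

Row minima are 9 and 8, so the kicker's maximin is 9; column maxima are 16 and 24, so the goalkeeper's minimax is 16. These differ, so the equilibrium is in mixed strategies.
Let the kicker play left with probability p. The goalkeeper is indifferent when 9p + 16(1−p) = 24p + 8(1−p), giving p = 8/23.
Let the goalkeeper play dive left with probability q. The kicker is indifferent when 9q + 24(1−q) = 16q + 8(1−q), giving q = 16/23.
The value is 9·(16/23) + (24)·(7/23) = 312/23.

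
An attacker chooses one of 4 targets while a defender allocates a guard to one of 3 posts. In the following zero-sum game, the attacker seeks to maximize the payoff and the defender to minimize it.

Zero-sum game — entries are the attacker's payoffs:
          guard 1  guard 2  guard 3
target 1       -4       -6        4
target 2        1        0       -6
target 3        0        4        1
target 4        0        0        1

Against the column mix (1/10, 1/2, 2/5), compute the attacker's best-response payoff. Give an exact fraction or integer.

target 1: (-4)·(1/10) + (-6)·(1/2) + (4)·(2/5) = -9/5.
target 2: (1)·(1/10) + (0)·(1/2) + (-6)·(2/5) = -23/10.
target 3: (0)·(1/10) + (4)·(1/2) + (1)·(2/5) = 12/5.
target 4: (0)·(1/10) + (0)·(1/2) + (1)·(2/5) = 2/5.
The best pure response is target 3 with expected payoff 12/5.

12/5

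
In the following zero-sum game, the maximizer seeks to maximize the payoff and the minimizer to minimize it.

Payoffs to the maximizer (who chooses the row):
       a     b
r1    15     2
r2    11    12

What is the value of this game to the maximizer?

Row minima are 2 and 11, so the maximizer's maximin is 11; column maxima are 15 and 12, so the minimizer's minimax is 12. These differ, so the equilibrium is in mixed strategies.
Let the maximizer play r1 with probability p. The minimizer is indifferent when 15p + 11(1−p) = 2p + 12(1−p), giving p = 1/14.
Let the minimizer play a with probability q. The maximizer is indifferent when 15q + 2(1−q) = 11q + 12(1−q), giving q = 5/7.
The value is 15·(5/7) + (2)·(2/7) = 79/7.

79/7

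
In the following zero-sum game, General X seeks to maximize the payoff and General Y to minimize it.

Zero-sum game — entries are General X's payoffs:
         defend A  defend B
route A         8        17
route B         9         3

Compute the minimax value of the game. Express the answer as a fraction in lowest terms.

Row minima are 8 and 3, so General X's maximin is 8; column maxima are 9 and 17, so General Y's minimax is 9. These differ, so the equilibrium is in mixed strategies.
Let General X play route A with probability p. General Y is indifferent when 8p + 9(1−p) = 17p + 3(1−p), giving p = 2/5.
Let General Y play defend A with probability q. General X is indifferent when 8q + 17(1−q) = 9q + 3(1−q), giving q = 14/15.
The value is 8·(14/15) + (17)·(1/15) = 43/5.

43/5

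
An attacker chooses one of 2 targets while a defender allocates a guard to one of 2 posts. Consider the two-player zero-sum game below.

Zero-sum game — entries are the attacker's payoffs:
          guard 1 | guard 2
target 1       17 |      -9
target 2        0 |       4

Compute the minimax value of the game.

34/15

Row minima are -9 and 0, so the attacker's maximin is 0; column maxima are 17 and 4, so the defender's minimax is 4. These differ, so the equilibrium is in mixed strategies.
Let the attacker play target 1 with probability p. The defender is indifferent when 17p = −9p + 4(1−p), giving p = 2/15.
Let the defender play guard 1 with probability q. The attacker is indifferent when 17q − 9(1−q) = 4(1−q), giving q = 13/30.
The value is 17·(13/30) + (-9)·(17/30) = 34/15.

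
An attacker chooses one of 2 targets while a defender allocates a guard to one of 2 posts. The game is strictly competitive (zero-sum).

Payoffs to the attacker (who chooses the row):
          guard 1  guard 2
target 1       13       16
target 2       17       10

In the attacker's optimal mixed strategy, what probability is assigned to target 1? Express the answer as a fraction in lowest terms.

7/10

Row minima are 13 and 10, so the attacker's maximin is 13; column maxima are 17 and 16, so the defender's minimax is 16. These differ, so the equilibrium is in mixed strategies.
Let the attacker play target 1 with probability p. The defender is indifferent when 13p + 17(1−p) = 16p + 10(1−p), giving p = 7/10.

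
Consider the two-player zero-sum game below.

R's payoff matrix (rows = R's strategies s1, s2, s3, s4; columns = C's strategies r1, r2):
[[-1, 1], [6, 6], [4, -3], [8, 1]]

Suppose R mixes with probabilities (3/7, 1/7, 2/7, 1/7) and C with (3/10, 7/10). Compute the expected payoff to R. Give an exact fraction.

17/14

Against (3/10, 7/10), each row's expected payoff is s1: 2/5; s2: 6; s3: -9/10; s4: 31/10.
Taking the (3/7, 1/7, 2/7, 1/7)-weighted average: (3/7)·(2/5) + (1/7)·(6) + (2/7)·(-9/10) + (1/7)·(31/10) = 17/14.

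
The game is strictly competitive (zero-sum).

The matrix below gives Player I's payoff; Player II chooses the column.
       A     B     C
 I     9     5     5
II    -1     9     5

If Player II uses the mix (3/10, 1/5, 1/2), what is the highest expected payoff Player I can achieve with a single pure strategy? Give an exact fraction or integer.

I: (9)·(3/10) + (5)·(1/5) + (5)·(1/2) = 31/5.
II: (-1)·(3/10) + (9)·(1/5) + (5)·(1/2) = 4.
The best pure response is I with expected payoff 31/5.

31/5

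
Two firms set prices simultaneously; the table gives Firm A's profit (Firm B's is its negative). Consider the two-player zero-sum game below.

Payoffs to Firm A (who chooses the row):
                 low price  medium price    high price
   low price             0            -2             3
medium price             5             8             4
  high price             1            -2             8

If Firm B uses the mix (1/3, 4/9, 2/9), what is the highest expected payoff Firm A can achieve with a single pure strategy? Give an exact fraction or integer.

low price: (0)·(1/3) + (-2)·(4/9) + (3)·(2/9) = -2/9.
medium price: (5)·(1/3) + (8)·(4/9) + (4)·(2/9) = 55/9.
high price: (1)·(1/3) + (-2)·(4/9) + (8)·(2/9) = 11/9.
The best pure response is medium price with expected payoff 55/9.

55/9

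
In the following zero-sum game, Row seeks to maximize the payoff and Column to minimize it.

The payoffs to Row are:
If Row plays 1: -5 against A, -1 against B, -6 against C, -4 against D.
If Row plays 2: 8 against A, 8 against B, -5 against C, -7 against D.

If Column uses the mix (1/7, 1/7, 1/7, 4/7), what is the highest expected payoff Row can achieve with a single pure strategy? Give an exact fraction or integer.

-17/7

1: (-5)·(1/7) + (-1)·(1/7) + (-6)·(1/7) + (-4)·(4/7) = -4.
2: (8)·(1/7) + (8)·(1/7) + (-5)·(1/7) + (-7)·(4/7) = -17/7.
The best pure response is 2 with expected payoff -17/7.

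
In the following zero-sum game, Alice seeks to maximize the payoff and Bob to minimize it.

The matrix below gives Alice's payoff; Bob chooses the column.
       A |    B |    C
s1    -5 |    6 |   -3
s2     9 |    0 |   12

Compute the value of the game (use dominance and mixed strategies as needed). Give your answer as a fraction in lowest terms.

Column C is strictly dominated by A for Bob (it gives Alice more in every row).
The remaining 2×2 game on (s1, s2) × (A, B) has no saddle point. Let Alice play s1 with probability p; indifference gives −5p + 9(1−p) = 6p, so p = 9/20.
Similarly Bob's optimal q on A is 3/10, and the value is -5·(3/10) + (6)·(7/10) = 27/10.

27/10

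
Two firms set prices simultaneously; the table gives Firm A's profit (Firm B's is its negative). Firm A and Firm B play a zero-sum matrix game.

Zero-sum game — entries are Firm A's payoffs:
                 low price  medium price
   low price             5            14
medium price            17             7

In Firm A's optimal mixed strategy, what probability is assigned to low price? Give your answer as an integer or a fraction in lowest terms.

Row minima are 5 and 7, so Firm A's maximin is 7; column maxima are 17 and 14, so Firm B's minimax is 14. These differ, so the equilibrium is in mixed strategies.
Let Firm A play low price with probability p. Firm B is indifferent when 5p + 17(1−p) = 14p + 7(1−p), giving p = 10/19.

10/19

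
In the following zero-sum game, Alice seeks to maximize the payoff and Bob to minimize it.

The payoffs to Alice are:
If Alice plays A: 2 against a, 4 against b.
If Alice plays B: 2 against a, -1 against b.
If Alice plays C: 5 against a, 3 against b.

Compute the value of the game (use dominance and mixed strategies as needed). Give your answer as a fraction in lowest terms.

7/2

Row B is strictly dominated by row C, so Alice never plays it.
The remaining 2×2 game on (A, C) × (a, b) has no saddle point. Let Alice play A with probability p; indifference gives 2p + 5(1−p) = 4p + 3(1−p), so p = 1/2.
Similarly Bob's optimal q on a is 1/4, and the value is 2·(1/4) + (4)·(3/4) = 7/2.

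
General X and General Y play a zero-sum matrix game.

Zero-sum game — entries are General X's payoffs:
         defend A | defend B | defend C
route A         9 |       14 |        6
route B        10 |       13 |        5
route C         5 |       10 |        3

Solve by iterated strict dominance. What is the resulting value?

6

Column defend A is strictly dominated by defend C for General Y (6<9, 5<10, 3<5); eliminate defend A.
Row route C is strictly dominated by row route A (14>10, 6>3); eliminate route C.
Row route B is strictly dominated by row route A (14>13, 6>5); eliminate route B.
Column defend B is strictly dominated by defend C for General Y (6<14); eliminate defend B.
Only (route A, defend C) remains, with payoff 6.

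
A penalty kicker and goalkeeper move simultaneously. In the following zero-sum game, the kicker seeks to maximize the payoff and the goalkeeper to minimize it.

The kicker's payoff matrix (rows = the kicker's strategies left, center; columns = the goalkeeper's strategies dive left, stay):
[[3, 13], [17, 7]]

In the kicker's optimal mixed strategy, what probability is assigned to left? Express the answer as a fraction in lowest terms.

1/2

Row minima are 3 and 7, so the kicker's maximin is 7; column maxima are 17 and 13, so the goalkeeper's minimax is 13. These differ, so the equilibrium is in mixed strategies.
Let the kicker play left with probability p. The goalkeeper is indifferent when 3p + 17(1−p) = 13p + 7(1−p), giving p = 1/2.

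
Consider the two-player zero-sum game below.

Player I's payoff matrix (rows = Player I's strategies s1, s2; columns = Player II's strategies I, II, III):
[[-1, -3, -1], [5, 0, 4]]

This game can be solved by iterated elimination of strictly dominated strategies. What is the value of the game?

0

Row s1 is strictly dominated by row s2 (5>-1, 0>-3, 4>-1); eliminate s1.
Column III is strictly dominated by II for Player II (0<4); eliminate III.
Column I is strictly dominated by II for Player II (0<5); eliminate I.
Only (s2, II) remains, with payoff 0.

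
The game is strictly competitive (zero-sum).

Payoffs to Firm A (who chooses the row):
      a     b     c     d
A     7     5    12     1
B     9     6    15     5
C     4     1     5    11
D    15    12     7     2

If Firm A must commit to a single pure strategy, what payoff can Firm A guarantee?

The worst-case payoff for each row is A: 1, B: 5, C: 1, D: 2.
The best of these is 5.

5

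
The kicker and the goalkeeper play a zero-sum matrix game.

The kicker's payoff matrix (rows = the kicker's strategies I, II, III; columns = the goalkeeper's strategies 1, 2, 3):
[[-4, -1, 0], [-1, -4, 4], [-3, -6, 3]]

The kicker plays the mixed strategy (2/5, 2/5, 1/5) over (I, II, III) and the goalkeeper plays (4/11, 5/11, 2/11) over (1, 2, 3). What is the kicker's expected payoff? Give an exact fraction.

Against (4/11, 5/11, 2/11), each row's expected payoff is I: -21/11; II: -16/11; III: -36/11.
Taking the (2/5, 2/5, 1/5)-weighted average: (2/5)·(-21/11) + (2/5)·(-16/11) + (1/5)·(-36/11) = -2.

-2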